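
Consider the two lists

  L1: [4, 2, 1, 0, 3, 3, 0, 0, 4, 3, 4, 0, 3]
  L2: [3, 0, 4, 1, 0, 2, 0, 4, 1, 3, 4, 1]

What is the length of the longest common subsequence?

7

Match 4 [1,3]; then 1 [3,4]; then 0 [4,5]; then 0 [8,7]; then 4 [9,8]; then 3 [10,10]; then 4 [11,11] — 7 values in the same relative order in both. Since dp[13][12] = 7, nothing longer is possible.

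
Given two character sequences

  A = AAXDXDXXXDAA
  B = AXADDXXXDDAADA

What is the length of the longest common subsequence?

10

One common subsequence of length 10: A at A[1]=B[1], A at A[2]=B[3], D at A[4]=B[4], D at A[6]=B[5], X at A[7]=B[6], X at A[8]=B[7], X at A[9]=B[8], D at A[10]=B[10], A at A[11]=B[12], A at A[12]=B[14]. dp[12][14] = 10 confirms this is the maximum.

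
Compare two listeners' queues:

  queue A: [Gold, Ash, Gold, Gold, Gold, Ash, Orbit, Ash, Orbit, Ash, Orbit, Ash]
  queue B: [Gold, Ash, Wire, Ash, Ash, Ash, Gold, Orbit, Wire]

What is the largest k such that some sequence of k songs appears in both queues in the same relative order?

6

Pick Gold (queue A #1, queue B #1), then Ash (queue A #2, queue B #2), then Ash (queue A #6, queue B #4), then Ash (queue A #8, queue B #5), then Ash (queue A #10, queue B #6), then Orbit (queue A #11, queue B #8); all 6 songs appear in both, in order. The LCS DP gives dp[12][9] = 6, so this is optimal.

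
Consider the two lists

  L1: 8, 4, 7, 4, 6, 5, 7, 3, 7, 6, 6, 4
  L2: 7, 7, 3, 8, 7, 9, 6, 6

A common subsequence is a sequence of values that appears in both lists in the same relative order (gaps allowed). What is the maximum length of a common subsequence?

6

Match 7 at L1[3]=L2[1], then 7 at L1[7]=L2[2], then 3 at L1[8]=L2[3], then 7 at L1[9]=L2[5], then 6 at L1[10]=L2[7], then 6 at L1[11]=L2[8] — 6 values in the same relative order in both. Since dp[12][8] = 6, nothing longer is possible.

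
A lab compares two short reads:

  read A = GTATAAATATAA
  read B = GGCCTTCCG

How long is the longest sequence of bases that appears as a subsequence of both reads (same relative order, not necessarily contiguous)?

3

Match G [1,2], T [2,5], T [4,6] — 3 bases in the same relative order in both. The LCS DP gives dp[12][9] = 3, so this is optimal.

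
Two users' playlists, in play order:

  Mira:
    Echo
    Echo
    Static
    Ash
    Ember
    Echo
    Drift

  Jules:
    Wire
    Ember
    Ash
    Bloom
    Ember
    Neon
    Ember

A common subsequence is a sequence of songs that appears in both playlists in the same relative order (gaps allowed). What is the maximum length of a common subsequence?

2

Match Ash [4,3]; then Ember [5,7] — 2 songs in the same relative order in both, and the DP table's final entry dp[7][7] is also 2, so no common subsequence is longer.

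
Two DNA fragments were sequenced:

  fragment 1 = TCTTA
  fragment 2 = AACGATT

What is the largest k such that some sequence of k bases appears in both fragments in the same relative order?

Taking C [2,3] → T [3,6] → T [4,7] gives a common subsequence of length 3. The LCS DP gives dp[5][7] = 3, so this is optimal.

3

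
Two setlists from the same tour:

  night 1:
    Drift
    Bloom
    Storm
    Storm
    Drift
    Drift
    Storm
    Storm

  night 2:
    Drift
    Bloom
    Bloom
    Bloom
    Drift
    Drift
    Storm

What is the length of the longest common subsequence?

5

Pick Drift (night 1 #1, night 2 #1), then Bloom (night 1 #2, night 2 #4), then Drift (night 1 #5, night 2 #5), then Drift (night 1 #6, night 2 #6), then Storm (night 1 #8, night 2 #7); all 5 songs appear in both, in order. The LCS DP gives dp[8][7] = 5, so this is optimal.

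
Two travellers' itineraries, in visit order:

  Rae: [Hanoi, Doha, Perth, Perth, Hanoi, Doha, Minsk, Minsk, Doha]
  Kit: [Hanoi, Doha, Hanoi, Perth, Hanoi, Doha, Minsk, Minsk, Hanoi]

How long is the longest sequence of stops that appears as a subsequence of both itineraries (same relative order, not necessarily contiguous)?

7

Match Hanoi at Rae[1]=Kit[1]; then Doha at Rae[2]=Kit[2]; then Perth at Rae[4]=Kit[4]; then Hanoi at Rae[5]=Kit[5]; then Doha at Rae[6]=Kit[6]; then Minsk at Rae[7]=Kit[7]; then Minsk at Rae[8]=Kit[8] — 7 stops in the same relative order in both. Since dp[9][9] = 7, nothing longer is possible.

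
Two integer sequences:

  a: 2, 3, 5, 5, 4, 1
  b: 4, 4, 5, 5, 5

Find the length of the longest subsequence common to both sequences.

Taking 5 (a #3, b #4) → 5 (a #4, b #5) gives a common subsequence of length 2. dp[6][5] = 2 confirms this is the maximum.

2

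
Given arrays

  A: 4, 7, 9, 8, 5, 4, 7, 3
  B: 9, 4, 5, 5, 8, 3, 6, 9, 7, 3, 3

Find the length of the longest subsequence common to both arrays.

4

Pick 4 at A[1]=B[2], 9 at A[3]=B[8], 7 at A[7]=B[9], 3 at A[8]=B[11]; all 4 values appear in both, in order, and the DP table's final entry dp[8][11] is also 4, so no common subsequence is longer.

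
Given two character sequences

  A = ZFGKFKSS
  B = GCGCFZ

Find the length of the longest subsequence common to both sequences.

2

Let dp[i][j] be the LCS length of the first i characters of A and the first j characters of B. dp[i][j] = dp[i-1][j-1]+1 when the i-th and j-th characters match, else max(dp[i-1][j], dp[i][j-1]).
    ·  G  C  G  C  F  Z
 ·  0  0  0  0  0  0  0
 Z  0  0  0  0  0  0  1
 F  0  0  0  0  0  1  1
 G  0  1  1  1  1  1  1
 K  0  1  1  1  1  1  1
 F  0  1  1  1  1  2  2
 K  0  1  1  1  1  2  2
 S  0  1  1  1  1  2  2
 S  0  1  1  1  1  2  2
dp[8][6] = 2. One LCS (by backtracking along matches): GF.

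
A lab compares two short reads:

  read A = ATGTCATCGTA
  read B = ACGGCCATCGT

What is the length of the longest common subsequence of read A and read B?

8

Let dp[i][j] be the LCS length of the first i bases of read A and the first j bases of read B. dp[i][j] = dp[i-1][j-1]+1 when the i-th and j-th bases match, else max(dp[i-1][j], dp[i][j-1]).
    ·  A  C  G  G  C  C  A  T  C  G  T
 ·  0  0  0  0  0  0  0  0  0  0  0  0
 A  0  1  1  1  1  1  1  1  1  1  1  1
 T  0  1  1  1  1  1  1  1  2  2  2  2
 G  0  1  1  2  2  2  2  2  2  2  3  3
 T  0  1  1  2  2  2  2  2  3  3  3  4
 C  0  1  2  2  2  3  3  3  3  4  4  4
 A  0  1  2  2  2  3  3  4  4  4  4  4
 T  0  1  2  2  2  3  3  4  5  5  5  5
 C  0  1  2  2  2  3  4  4  5  6  6  6
 G  0  1  2  3  3  3  4  4  5  6  7  7
 T  0  1  2  3  3  3  4  4  5  6  7  8
 A  0  1  2  3  3  3  4  5  5  6  7  8
dp[11][11] = 8. One LCS (by backtracking along matches): AGCATCGT.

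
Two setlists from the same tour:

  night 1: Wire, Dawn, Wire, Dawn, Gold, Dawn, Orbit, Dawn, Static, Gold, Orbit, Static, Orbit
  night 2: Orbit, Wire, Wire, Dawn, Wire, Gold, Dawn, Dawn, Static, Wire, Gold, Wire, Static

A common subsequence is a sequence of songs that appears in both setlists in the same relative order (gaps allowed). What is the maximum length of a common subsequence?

9

Match Wire [1,3], Dawn [2,4], Wire [3,5], Gold [5,6], Dawn [6,7], Dawn [8,8], Static [9,9], Gold [10,11], Static [12,13] — 9 songs in the same relative order in both. dp[13][13] = 9 confirms this is the maximum.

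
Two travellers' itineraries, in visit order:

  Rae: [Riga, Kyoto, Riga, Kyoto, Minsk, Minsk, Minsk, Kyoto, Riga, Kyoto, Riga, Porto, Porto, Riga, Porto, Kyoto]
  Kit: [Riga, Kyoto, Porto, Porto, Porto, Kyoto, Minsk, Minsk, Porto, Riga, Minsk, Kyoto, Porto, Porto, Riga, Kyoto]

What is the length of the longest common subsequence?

11

Pick Riga at Rae[1]=Kit[1], Kyoto at Rae[2]=Kit[2], Kyoto at Rae[4]=Kit[6], Minsk at Rae[5]=Kit[7], Minsk at Rae[6]=Kit[8], Minsk at Rae[7]=Kit[11], Kyoto at Rae[10]=Kit[12], Porto at Rae[12]=Kit[13], Porto at Rae[13]=Kit[14], Riga at Rae[14]=Kit[15], Kyoto at Rae[16]=Kit[16]; all 11 stops appear in both, in order. The LCS DP gives dp[16][16] = 11, so this is optimal.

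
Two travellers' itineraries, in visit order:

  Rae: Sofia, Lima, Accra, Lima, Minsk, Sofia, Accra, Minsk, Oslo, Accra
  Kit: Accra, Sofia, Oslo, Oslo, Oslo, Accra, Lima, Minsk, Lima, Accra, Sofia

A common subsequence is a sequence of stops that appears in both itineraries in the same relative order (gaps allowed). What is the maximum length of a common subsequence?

Pick Sofia (Rae #1, Kit #2); then Accra (Rae #3, Kit #6); then Lima (Rae #4, Kit #7); then Minsk (Rae #5, Kit #8); then Sofia (Rae #6, Kit #11); all 5 stops appear in both, in order, and the DP table's final entry dp[10][11] is also 5, so no common subsequence is longer.

5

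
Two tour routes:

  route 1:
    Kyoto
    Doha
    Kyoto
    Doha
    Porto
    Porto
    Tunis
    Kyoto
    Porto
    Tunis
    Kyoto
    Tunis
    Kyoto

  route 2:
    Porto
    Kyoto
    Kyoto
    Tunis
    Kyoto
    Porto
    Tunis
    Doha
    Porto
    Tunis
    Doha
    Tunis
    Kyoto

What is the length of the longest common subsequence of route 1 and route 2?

8

One common subsequence of length 8: Kyoto [1,3], Kyoto [3,5], Porto [6,6], Tunis [7,7], Porto [9,9], Tunis [10,10], Tunis [12,12], Kyoto [13,13], and the DP table's final entry dp[13][13] is also 8, so no common subsequence is longer.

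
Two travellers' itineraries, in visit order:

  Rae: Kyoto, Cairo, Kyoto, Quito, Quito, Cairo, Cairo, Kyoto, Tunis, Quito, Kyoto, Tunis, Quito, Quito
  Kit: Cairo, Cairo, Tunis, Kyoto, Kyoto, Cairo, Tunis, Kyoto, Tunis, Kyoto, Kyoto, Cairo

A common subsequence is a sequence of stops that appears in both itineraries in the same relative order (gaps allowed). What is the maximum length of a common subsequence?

6

One common subsequence of length 6: Kyoto [1,4], then Kyoto [3,5], then Cairo [6,6], then Kyoto [8,8], then Tunis [9,9], then Kyoto [11,11]. The LCS DP gives dp[14][12] = 6, so this is optimal.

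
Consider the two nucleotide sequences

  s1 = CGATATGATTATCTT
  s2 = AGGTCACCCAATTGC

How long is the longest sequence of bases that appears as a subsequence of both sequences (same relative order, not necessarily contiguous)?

7

Match C [1,5] → A [3,6] → A [5,10] → A [8,11] → T [9,12] → T [10,13] → C [13,15] — 7 bases in the same relative order in both. The LCS DP gives dp[15][15] = 7, so this is optimal.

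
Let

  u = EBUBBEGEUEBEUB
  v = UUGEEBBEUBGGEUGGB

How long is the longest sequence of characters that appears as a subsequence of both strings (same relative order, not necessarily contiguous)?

Taking E at u[1]=v[5] → B at u[4]=v[6] → B at u[5]=v[7] → E at u[8]=v[8] → U at u[9]=v[9] → B at u[11]=v[10] → E at u[12]=v[13] → U at u[13]=v[14] → B at u[14]=v[17] gives a common subsequence of length 9. dp[14][17] = 9 confirms this is the maximum.

9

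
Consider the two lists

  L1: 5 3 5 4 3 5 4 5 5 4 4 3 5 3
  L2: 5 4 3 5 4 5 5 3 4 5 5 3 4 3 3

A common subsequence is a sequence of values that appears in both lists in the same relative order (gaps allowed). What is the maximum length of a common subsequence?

Taking 5 at L1[1]=L2[1], 3 at L1[2]=L2[3], 5 at L1[3]=L2[4], 4 at L1[4]=L2[5], 3 at L1[5]=L2[8], 4 at L1[7]=L2[9], 5 at L1[8]=L2[10], 5 at L1[9]=L2[11], 4 at L1[11]=L2[13], 3 at L1[12]=L2[14], 3 at L1[14]=L2[15] gives a common subsequence of length 11. dp[14][15] = 11 confirms this is the maximum.

11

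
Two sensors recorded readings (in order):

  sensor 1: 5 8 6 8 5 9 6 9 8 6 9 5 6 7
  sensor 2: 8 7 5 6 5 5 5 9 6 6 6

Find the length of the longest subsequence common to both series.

Taking 5 at sensor 1[1]=sensor 2[3], 6 at sensor 1[3]=sensor 2[4], 5 at sensor 1[5]=sensor 2[7], 9 at sensor 1[6]=sensor 2[8], 6 at sensor 1[7]=sensor 2[9], 6 at sensor 1[10]=sensor 2[10], 6 at sensor 1[13]=sensor 2[11] gives a common subsequence of length 7. dp[14][11] = 7 confirms this is the maximum.

7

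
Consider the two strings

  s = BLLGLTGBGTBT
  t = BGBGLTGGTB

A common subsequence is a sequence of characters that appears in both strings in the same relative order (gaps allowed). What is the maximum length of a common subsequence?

8

Let dp[i][j] be the LCS length of the first i characters of s and the first j characters of t. dp[i][j] = dp[i-1][j-1]+1 when the i-th and j-th characters match, else max(dp[i-1][j], dp[i][j-1]).
    ·  B  G  B  G  L  T  G  G  T  B
 ·  0  0  0  0  0  0  0  0  0  0  0
 B  0  1  1  1  1  1  1  1  1  1  1
 L  0  1  1  1  1  2  2  2  2  2  2
 L  0  1  1  1  1  2  2  2  2  2  2
 G  0  1  2  2  2  2  2  3  3  3  3
 L  0  1  2  2  2  3  3  3  3  3  3
 T  0  1  2  2  2  3  4  4  4  4  4
 G  0  1  2  2  3  3  4  5  5  5  5
 B  0  1  2  3  3  3  4  5  5  5  6
 G  0  1  2  3  4  4  4  5  6  6  6
 T  0  1  2  3  4  4  5  5  6  7  7
 B  0  1  2  3  4  4  5  5  6  7  8
 T  0  1  2  3  4  4  5  5  6  7  8
dp[12][10] = 8. One LCS (by backtracking along matches): BGLTGGTB.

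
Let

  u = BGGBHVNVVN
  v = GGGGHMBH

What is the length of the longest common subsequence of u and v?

4

Let dp[i][j] be the LCS length of the first i characters of u and the first j characters of v. dp[i][j] = dp[i-1][j-1]+1 when the i-th and j-th characters match, else max(dp[i-1][j], dp[i][j-1]).
    ·  G  G  G  G  H  M  B  H
 ·  0  0  0  0  0  0  0  0  0
 B  0  0  0  0  0  0  0  1  1
 G  0  1  1  1  1  1  1  1  1
 G  0  1  2  2  2  2  2  2  2
 B  0  1  2  2  2  2  2  3  3
 H  0  1  2  2  2  3  3  3  4
 V  0  1  2  2  2  3  3  3  4
 N  0  1  2  2  2  3  3  3  4
 V  0  1  2  2  2  3  3  3  4
 V  0  1  2  2  2  3  3  3  4
 N  0  1  2  2  2  3  3  3  4
dp[10][8] = 4. One LCS (by backtracking along matches): GGBH.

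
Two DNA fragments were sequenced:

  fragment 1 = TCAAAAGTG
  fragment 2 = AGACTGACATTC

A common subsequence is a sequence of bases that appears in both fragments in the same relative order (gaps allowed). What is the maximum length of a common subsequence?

5

One common subsequence of length 5: A [3,1], A [4,3], A [5,7], A [6,9], T [8,11]. The LCS DP gives dp[9][12] = 5, so this is optimal.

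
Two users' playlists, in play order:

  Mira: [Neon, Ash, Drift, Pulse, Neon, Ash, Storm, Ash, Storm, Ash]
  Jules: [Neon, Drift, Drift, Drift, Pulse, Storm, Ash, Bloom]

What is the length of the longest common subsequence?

5

Pick Neon [1,1]; then Drift [3,4]; then Pulse [4,5]; then Storm [7,6]; then Ash [8,7]; all 5 songs appear in both, in order, and the DP table's final entry dp[10][8] is also 5, so no common subsequence is longer.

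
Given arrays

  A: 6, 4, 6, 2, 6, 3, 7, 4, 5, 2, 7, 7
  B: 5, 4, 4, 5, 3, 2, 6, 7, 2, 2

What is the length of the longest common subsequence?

5

One common subsequence of length 5: 4 [2,3]; then 2 [4,6]; then 6 [5,7]; then 7 [7,8]; then 2 [10,10], and the DP table's final entry dp[12][10] is also 5, so no common subsequence is longer.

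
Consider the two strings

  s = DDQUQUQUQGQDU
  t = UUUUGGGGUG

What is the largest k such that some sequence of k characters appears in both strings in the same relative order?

Match U at s[4]=t[2], U at s[6]=t[3], U at s[8]=t[4], G at s[10]=t[8], U at s[13]=t[9] — 5 characters in the same relative order in both, and the DP table's final entry dp[13][10] is also 5, so no common subsequence is longer.

5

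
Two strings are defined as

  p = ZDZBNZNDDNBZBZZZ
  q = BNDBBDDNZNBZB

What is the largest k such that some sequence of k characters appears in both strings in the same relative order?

8

One common subsequence of length 8: D at p[2]=q[3], then B at p[4]=q[5], then N at p[5]=q[8], then Z at p[6]=q[9], then N at p[10]=q[10], then B at p[11]=q[11], then Z at p[12]=q[12], then B at p[13]=q[13]. Since dp[16][13] = 8, nothing longer is possible.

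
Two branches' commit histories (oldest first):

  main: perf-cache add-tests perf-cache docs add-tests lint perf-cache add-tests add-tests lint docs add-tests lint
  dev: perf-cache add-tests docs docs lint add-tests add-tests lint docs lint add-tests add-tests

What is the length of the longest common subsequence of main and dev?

Match perf-cache [1,1] → add-tests [2,2] → docs [4,4] → lint [6,5] → add-tests [8,6] → add-tests [9,7] → lint [10,8] → docs [11,9] → add-tests [12,12] — 9 commits in the same relative order in both, and the DP table's final entry dp[13][12] is also 9, so no common subsequence is longer.

9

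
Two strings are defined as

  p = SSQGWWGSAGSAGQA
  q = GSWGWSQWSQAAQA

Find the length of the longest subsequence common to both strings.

9

One common subsequence of length 9: S at p[1]=q[2], S at p[2]=q[6], Q at p[3]=q[7], W at p[6]=q[8], S at p[8]=q[9], A at p[9]=q[11], A at p[12]=q[12], Q at p[14]=q[13], A at p[15]=q[14], and the DP table's final entry dp[15][14] is also 9, so no common subsequence is longer.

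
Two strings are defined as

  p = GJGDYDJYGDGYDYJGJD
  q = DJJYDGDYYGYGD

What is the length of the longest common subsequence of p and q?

Pick J (p #2, q #3), G (p #3, q #6), D (p #4, q #7), Y (p #5, q #8), Y (p #8, q #9), G (p #11, q #10), Y (p #14, q #11), G (p #16, q #12), D (p #18, q #13); all 9 characters appear in both, in order. Since dp[18][13] = 9, nothing longer is possible.

9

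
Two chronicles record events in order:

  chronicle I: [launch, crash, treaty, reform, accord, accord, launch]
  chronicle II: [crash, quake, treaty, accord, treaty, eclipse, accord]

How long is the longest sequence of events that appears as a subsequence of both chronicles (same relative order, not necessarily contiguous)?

4

One common subsequence of length 4: crash (chronicle I #2, chronicle II #1), treaty (chronicle I #3, chronicle II #3), accord (chronicle I #5, chronicle II #4), accord (chronicle I #6, chronicle II #7). dp[7][7] = 4 confirms this is the maximum.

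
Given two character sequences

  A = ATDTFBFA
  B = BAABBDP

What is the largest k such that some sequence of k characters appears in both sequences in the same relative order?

Let dp[i][j] be the LCS length of the first i characters of A and the first j characters of B. dp[i][j] = dp[i-1][j-1]+1 when the i-th and j-th characters match, else max(dp[i-1][j], dp[i][j-1]).
    ·  B  A  A  B  B  D  P
 ·  0  0  0  0  0  0  0  0
 A  0  0  1  1  1  1  1  1
 T  0  0  1  1  1  1  1  1
 D  0  0  1  1  1  1  2  2
 T  0  0  1  1  1  1  2  2
 F  0  0  1  1  1  1  2  2
 B  0  1  1  1  2  2  2  2
 F  0  1  1  1  2  2  2  2
 A  0  1  2  2  2  2  2  2
dp[8][7] = 2. One LCS (by backtracking along matches): AD.

2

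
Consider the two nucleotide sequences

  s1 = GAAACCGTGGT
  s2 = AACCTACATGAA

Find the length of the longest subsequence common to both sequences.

6

Let dp[i][j] be the LCS length of the first i bases of s1 and the first j bases of s2. dp[i][j] = dp[i-1][j-1]+1 when the i-th and j-th bases match, else max(dp[i-1][j], dp[i][j-1]).
    ·  A  A  C  C  T  A  C  A  T  G  A  A
 ·  0  0  0  0  0  0  0  0  0  0  0  0  0
 G  0  0  0  0  0  0  0  0  0  0  1  1  1
 A  0  1  1  1  1  1  1  1  1  1  1  2  2
 A  0  1  2  2  2  2  2  2  2  2  2  2  3
 A  0  1  2  2  2  2  3  3  3  3  3  3  3
 C  0  1  2  3  3  3  3  4  4  4  4  4  4
 C  0  1  2  3  4  4  4  4  4  4  4  4  4
 G  0  1  2  3  4  4  4  4  4  4  5  5  5
 T  0  1  2  3  4  5  5  5  5  5  5  5  5
 G  0  1  2  3  4  5  5  5  5  5  6  6  6
 G  0  1  2  3  4  5  5  5  5  5  6  6  6
 T  0  1  2  3  4  5  5  5  5  6  6  6  6
dp[11][12] = 6. One LCS (by backtracking along matches): AAACTG.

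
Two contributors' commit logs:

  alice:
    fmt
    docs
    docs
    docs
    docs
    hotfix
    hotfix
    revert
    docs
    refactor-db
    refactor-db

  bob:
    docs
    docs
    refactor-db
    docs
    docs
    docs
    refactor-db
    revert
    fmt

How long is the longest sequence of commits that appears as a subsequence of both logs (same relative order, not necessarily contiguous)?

Pick docs (alice #2, bob #1), docs (alice #3, bob #2), docs (alice #4, bob #4), docs (alice #5, bob #5), docs (alice #9, bob #6), refactor-db (alice #10, bob #7); all 6 commits appear in both, in order. dp[11][9] = 6 confirms this is the maximum.

6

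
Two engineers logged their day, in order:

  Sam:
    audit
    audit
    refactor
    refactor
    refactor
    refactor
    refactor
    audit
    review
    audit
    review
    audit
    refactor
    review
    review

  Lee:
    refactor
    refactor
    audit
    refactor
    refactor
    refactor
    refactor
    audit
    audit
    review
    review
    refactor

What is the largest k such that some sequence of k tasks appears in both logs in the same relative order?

Taking audit at Sam[2]=Lee[3], then refactor at Sam[3]=Lee[4], then refactor at Sam[4]=Lee[5], then refactor at Sam[5]=Lee[6], then refactor at Sam[6]=Lee[7], then audit at Sam[8]=Lee[9], then review at Sam[9]=Lee[10], then review at Sam[11]=Lee[11], then refactor at Sam[13]=Lee[12] gives a common subsequence of length 9. The LCS DP gives dp[15][12] = 9, so this is optimal.

9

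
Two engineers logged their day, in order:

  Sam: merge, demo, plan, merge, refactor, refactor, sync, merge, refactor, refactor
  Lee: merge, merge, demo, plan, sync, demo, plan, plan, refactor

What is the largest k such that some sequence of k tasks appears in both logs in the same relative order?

Match merge at Sam[1]=Lee[2] → demo at Sam[2]=Lee[3] → plan at Sam[3]=Lee[4] → sync at Sam[7]=Lee[5] → refactor at Sam[10]=Lee[9] — 5 tasks in the same relative order in both. dp[10][9] = 5 confirms this is the maximum.

5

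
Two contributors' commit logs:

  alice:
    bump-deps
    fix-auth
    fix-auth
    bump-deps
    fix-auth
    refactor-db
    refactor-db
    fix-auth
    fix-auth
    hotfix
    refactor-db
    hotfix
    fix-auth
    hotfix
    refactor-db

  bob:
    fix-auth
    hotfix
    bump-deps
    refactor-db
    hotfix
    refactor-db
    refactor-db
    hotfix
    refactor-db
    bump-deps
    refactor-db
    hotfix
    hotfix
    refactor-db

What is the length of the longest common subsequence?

9

Pick fix-auth (alice #2, bob #1); then bump-deps (alice #4, bob #3); then refactor-db (alice #6, bob #6); then refactor-db (alice #7, bob #7); then hotfix (alice #10, bob #8); then refactor-db (alice #11, bob #11); then hotfix (alice #12, bob #12); then hotfix (alice #14, bob #13); then refactor-db (alice #15, bob #14); all 9 commits appear in both, in order, and the DP table's final entry dp[15][14] is also 9, so no common subsequence is longer.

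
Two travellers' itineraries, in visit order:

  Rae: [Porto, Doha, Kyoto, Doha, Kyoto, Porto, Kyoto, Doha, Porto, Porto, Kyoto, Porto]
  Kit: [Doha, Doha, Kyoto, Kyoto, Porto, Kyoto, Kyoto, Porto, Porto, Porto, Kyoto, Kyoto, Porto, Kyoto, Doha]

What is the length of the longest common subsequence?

9

Match Doha [2,2]; then Kyoto [3,3]; then Kyoto [5,4]; then Porto [6,5]; then Kyoto [7,7]; then Porto [9,9]; then Porto [10,10]; then Kyoto [11,12]; then Porto [12,13] — 9 stops in the same relative order in both. Since dp[12][15] = 9, nothing longer is possible.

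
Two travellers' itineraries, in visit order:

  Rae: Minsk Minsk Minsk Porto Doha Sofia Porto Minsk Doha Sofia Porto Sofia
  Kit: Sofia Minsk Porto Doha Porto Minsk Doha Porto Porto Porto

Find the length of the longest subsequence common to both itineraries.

Pick Minsk (Rae #3, Kit #2) → Porto (Rae #4, Kit #3) → Doha (Rae #5, Kit #4) → Porto (Rae #7, Kit #5) → Minsk (Rae #8, Kit #6) → Doha (Rae #9, Kit #7) → Porto (Rae #11, Kit #10); all 7 stops appear in both, in order, and the DP table's final entry dp[12][10] is also 7, so no common subsequence is longer.

7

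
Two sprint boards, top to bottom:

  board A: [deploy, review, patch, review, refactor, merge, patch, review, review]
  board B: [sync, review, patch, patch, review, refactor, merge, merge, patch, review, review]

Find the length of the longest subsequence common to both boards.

One common subsequence of length 8: review (board A #2, board B #2); then patch (board A #3, board B #4); then review (board A #4, board B #5); then refactor (board A #5, board B #6); then merge (board A #6, board B #8); then patch (board A #7, board B #9); then review (board A #8, board B #10); then review (board A #9, board B #11), and the DP table's final entry dp[9][11] is also 8, so no common subsequence is longer.

8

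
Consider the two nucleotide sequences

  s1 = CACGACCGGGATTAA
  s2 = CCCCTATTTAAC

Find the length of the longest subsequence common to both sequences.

9

Match C [1,1], C [3,2], C [6,3], C [7,4], A [11,6], T [12,8], T [13,9], A [14,10], A [15,11] — 9 bases in the same relative order in both, and the DP table's final entry dp[15][12] is also 9, so no common subsequence is longer.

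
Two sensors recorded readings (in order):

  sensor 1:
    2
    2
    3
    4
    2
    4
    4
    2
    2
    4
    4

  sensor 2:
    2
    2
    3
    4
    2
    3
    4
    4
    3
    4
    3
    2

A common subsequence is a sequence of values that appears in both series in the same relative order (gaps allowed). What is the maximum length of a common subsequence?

8

Let dp[i][j] be the LCS length of the first i values of sensor 1 and the first j values of sensor 2. dp[i][j] = dp[i-1][j-1]+1 when the i-th and j-th values match, else max(dp[i-1][j], dp[i][j-1]).
    ·  2  2  3  4  2  3  4  4  3  4  3  2
 ·  0  0  0  0  0  0  0  0  0  0  0  0  0
 2  0  1  1  1  1  1  1  1  1  1  1  1  1
 2  0  1  2  2  2  2  2  2  2  2  2  2  2
 3  0  1  2  3  3  3  3  3  3  3  3  3  3
 4  0  1  2  3  4  4  4  4  4  4  4  4  4
 2  0  1  2  3  4  5  5  5  5  5  5  5  5
 4  0  1  2  3  4  5  5  6  6  6  6  6  6
 4  0  1  2  3  4  5  5  6  7  7  7  7  7
 2  0  1  2  3  4  5  5  6  7  7  7  7  8
 2  0  1  2  3  4  5  5  6  7  7  7  7  8
 4  0  1  2  3  4  5  5  6  7  7  8  8  8
 4  0  1  2  3  4  5  5  6  7  7  8  8  8
dp[11][12] = 8. One LCS (by backtracking along matches): 2, 2, 3, 4, 2, 4, 4, 2.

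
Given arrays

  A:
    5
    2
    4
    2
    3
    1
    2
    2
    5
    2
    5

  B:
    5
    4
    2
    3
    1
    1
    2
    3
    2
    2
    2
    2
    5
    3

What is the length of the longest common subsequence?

9

Pick 5 (A #1, B #1); then 4 (A #3, B #2); then 2 (A #4, B #3); then 3 (A #5, B #4); then 1 (A #6, B #6); then 2 (A #7, B #10); then 2 (A #8, B #11); then 2 (A #10, B #12); then 5 (A #11, B #13); all 9 values appear in both, in order. dp[11][14] = 9 confirms this is the maximum.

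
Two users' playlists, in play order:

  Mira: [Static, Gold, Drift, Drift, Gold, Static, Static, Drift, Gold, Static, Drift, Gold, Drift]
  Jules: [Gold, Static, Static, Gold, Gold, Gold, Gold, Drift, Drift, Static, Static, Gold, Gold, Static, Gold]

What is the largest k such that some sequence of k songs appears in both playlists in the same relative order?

Match Static [1,3] → Gold [2,7] → Drift [3,8] → Drift [4,9] → Static [6,10] → Static [7,11] → Gold [9,13] → Static [10,14] → Gold [12,15] — 9 songs in the same relative order in both. Since dp[13][15] = 9, nothing longer is possible.

9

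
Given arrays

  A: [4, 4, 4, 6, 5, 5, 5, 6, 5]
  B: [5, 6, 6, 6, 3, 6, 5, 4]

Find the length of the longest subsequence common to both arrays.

3

Match 6 [4,4] → 6 [8,6] → 5 [9,7] — 3 values in the same relative order in both. The LCS DP gives dp[9][8] = 3, so this is optimal.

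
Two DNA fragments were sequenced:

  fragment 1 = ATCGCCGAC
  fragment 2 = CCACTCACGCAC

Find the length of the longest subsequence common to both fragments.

Taking A at fragment 1[1]=fragment 2[3] → T at fragment 1[2]=fragment 2[5] → C at fragment 1[3]=fragment 2[8] → G at fragment 1[4]=fragment 2[9] → C at fragment 1[6]=fragment 2[10] → A at fragment 1[8]=fragment 2[11] → C at fragment 1[9]=fragment 2[12] gives a common subsequence of length 7. The LCS DP gives dp[9][12] = 7, so this is optimal.

7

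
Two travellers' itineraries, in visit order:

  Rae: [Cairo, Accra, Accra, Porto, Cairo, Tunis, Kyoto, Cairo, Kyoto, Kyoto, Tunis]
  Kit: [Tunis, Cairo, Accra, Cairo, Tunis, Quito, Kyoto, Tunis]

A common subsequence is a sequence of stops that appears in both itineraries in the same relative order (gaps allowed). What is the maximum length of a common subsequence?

One common subsequence of length 6: Cairo [1,2] → Accra [3,3] → Cairo [5,4] → Tunis [6,5] → Kyoto [10,7] → Tunis [11,8]. Since dp[11][8] = 6, nothing longer is possible.

6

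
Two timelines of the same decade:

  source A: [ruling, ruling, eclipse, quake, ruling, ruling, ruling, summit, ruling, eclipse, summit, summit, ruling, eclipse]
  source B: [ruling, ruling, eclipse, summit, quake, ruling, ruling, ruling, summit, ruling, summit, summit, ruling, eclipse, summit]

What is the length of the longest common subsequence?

13

Match ruling (source A #1, source B #1), ruling (source A #2, source B #2), eclipse (source A #3, source B #3), quake (source A #4, source B #5), ruling (source A #5, source B #6), ruling (source A #6, source B #7), ruling (source A #7, source B #8), summit (source A #8, source B #9), ruling (source A #9, source B #10), summit (source A #11, source B #11), summit (source A #12, source B #12), ruling (source A #13, source B #13), eclipse (source A #14, source B #14) — 13 events in the same relative order in both. dp[14][15] = 13 confirms this is the maximum.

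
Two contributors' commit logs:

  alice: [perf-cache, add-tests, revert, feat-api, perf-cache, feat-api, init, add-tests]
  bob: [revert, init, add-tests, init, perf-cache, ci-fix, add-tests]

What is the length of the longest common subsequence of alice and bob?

3

Taking add-tests at alice[2]=bob[3], then perf-cache at alice[5]=bob[5], then add-tests at alice[8]=bob[7] gives a common subsequence of length 3. The LCS DP gives dp[8][7] = 3, so this is optimal.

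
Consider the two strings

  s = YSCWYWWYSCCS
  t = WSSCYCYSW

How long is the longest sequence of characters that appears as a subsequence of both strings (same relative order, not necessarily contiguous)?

5

Match S (s #2, t #3); then C (s #3, t #4); then Y (s #5, t #5); then Y (s #8, t #7); then S (s #9, t #8) — 5 characters in the same relative order in both, and the DP table's final entry dp[12][9] is also 5, so no common subsequence is longer.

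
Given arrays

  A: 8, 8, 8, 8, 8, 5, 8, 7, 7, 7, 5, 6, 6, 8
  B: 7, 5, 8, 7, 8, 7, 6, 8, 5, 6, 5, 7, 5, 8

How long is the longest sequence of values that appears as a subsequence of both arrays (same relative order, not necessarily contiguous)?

Taking 8 (A #1, B #3), 8 (A #2, B #5), 8 (A #3, B #8), 5 (A #6, B #11), 7 (A #10, B #12), 5 (A #11, B #13), 8 (A #14, B #14) gives a common subsequence of length 7. dp[14][14] = 7 confirms this is the maximum.

7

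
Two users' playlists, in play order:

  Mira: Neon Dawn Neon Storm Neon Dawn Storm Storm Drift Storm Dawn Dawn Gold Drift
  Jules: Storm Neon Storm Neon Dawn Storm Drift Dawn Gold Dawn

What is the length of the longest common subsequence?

Taking Neon at Mira[3]=Jules[2], Storm at Mira[4]=Jules[3], Neon at Mira[5]=Jules[4], Dawn at Mira[6]=Jules[5], Storm at Mira[8]=Jules[6], Drift at Mira[9]=Jules[7], Dawn at Mira[11]=Jules[8], Dawn at Mira[12]=Jules[10] gives a common subsequence of length 8. dp[14][10] = 8 confirms this is the maximum.

8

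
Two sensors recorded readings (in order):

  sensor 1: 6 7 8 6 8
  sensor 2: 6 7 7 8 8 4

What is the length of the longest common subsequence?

Match 6 at sensor 1[1]=sensor 2[1], 7 at sensor 1[2]=sensor 2[3], 8 at sensor 1[3]=sensor 2[4], 8 at sensor 1[5]=sensor 2[5] — 4 values in the same relative order in both. The LCS DP gives dp[5][6] = 4, so this is optimal.

4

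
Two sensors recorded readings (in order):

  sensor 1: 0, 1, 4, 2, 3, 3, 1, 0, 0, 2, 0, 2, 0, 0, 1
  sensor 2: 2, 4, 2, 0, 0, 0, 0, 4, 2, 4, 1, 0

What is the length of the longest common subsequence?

7

Pick 4 [3,2]; then 2 [4,3]; then 0 [8,5]; then 0 [9,6]; then 0 [11,7]; then 2 [12,9]; then 0 [14,12]; all 7 values appear in both, in order. Since dp[15][12] = 7, nothing longer is possible.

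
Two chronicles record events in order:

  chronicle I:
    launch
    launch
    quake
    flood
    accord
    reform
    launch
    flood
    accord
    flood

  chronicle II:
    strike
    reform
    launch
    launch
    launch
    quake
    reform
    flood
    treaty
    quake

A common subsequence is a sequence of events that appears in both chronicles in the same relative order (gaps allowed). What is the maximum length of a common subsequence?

One common subsequence of length 5: launch at chronicle I[1]=chronicle II[4], launch at chronicle I[2]=chronicle II[5], quake at chronicle I[3]=chronicle II[6], reform at chronicle I[6]=chronicle II[7], flood at chronicle I[8]=chronicle II[8], and the DP table's final entry dp[10][10] is also 5, so no common subsequence is longer.

5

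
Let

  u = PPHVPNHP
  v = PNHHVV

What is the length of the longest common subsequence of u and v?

Let dp[i][j] be the LCS length of the first i characters of u and the first j characters of v. dp[i][j] = dp[i-1][j-1]+1 when the i-th and j-th characters match, else max(dp[i-1][j], dp[i][j-1]).
    ·  P  N  H  H  V  V
 ·  0  0  0  0  0  0  0
 P  0  1  1  1  1  1  1
 P  0  1  1  1  1  1  1
 H  0  1  1  2  2  2  2
 V  0  1  1  2  2  3  3
 P  0  1  1  2  2  3  3
 N  0  1  2  2  2  3  3
 H  0  1  2  3  3  3  3
 P  0  1  2  3  3  3  3
dp[8][6] = 3. One LCS (by backtracking along matches): PHV.

3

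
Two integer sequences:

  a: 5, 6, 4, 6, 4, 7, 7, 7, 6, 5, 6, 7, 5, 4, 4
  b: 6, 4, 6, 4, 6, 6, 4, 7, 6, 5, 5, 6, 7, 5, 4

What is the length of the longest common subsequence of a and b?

Pick 6 [2,3], 4 [3,4], 6 [4,6], 4 [5,7], 7 [8,8], 6 [9,9], 5 [10,11], 6 [11,12], 7 [12,13], 5 [13,14], 4 [15,15]; all 11 values appear in both, in order, and the DP table's final entry dp[15][15] is also 11, so no common subsequence is longer.

11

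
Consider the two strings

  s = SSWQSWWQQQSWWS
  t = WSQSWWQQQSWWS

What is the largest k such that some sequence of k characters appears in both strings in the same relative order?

One common subsequence of length 12: S at s[2]=t[2], Q at s[4]=t[3], S at s[5]=t[4], W at s[6]=t[5], W at s[7]=t[6], Q at s[8]=t[7], Q at s[9]=t[8], Q at s[10]=t[9], S at s[11]=t[10], W at s[12]=t[11], W at s[13]=t[12], S at s[14]=t[13]. Since dp[14][13] = 12, nothing longer is possible.

12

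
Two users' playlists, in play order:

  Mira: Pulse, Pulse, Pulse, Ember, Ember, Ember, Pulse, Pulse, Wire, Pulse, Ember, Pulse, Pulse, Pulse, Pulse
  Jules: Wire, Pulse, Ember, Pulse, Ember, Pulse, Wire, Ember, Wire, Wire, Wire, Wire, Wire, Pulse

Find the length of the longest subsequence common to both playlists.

7

Taking Pulse (Mira #1, Jules #2); then Pulse (Mira #3, Jules #4); then Ember (Mira #6, Jules #5); then Pulse (Mira #8, Jules #6); then Wire (Mira #9, Jules #7); then Ember (Mira #11, Jules #8); then Pulse (Mira #15, Jules #14) gives a common subsequence of length 7. The LCS DP gives dp[15][14] = 7, so this is optimal.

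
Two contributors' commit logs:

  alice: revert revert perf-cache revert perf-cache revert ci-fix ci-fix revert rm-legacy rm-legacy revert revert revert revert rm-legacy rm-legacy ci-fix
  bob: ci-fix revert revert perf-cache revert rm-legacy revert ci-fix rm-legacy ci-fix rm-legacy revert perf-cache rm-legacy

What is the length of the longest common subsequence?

10

Match revert [1,2], then revert [2,3], then perf-cache [3,4], then revert [4,5], then revert [6,7], then ci-fix [7,8], then ci-fix [8,10], then rm-legacy [11,11], then revert [12,12], then rm-legacy [17,14] — 10 commits in the same relative order in both. Since dp[18][14] = 10, nothing longer is possible.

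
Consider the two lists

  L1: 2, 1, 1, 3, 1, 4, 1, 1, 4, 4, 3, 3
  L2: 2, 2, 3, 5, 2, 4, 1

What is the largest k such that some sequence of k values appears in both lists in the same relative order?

4

One common subsequence of length 4: 2 (L1 #1, L2 #2), 3 (L1 #4, L2 #3), 4 (L1 #6, L2 #6), 1 (L1 #8, L2 #7). dp[12][7] = 4 confirms this is the maximum.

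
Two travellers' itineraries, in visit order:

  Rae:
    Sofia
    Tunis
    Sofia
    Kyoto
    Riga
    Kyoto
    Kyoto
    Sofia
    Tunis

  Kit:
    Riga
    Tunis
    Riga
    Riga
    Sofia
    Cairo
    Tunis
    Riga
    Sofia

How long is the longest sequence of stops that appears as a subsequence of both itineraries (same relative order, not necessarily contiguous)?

4

Pick Sofia [1,5] → Tunis [2,7] → Riga [5,8] → Sofia [8,9]; all 4 stops appear in both, in order. The LCS DP gives dp[9][9] = 4, so this is optimal.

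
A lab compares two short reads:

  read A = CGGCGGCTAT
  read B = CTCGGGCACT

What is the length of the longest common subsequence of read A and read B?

7

Let dp[i][j] be the LCS length of the first i bases of read A and the first j bases of read B. dp[i][j] = dp[i-1][j-1]+1 when the i-th and j-th bases match, else max(dp[i-1][j], dp[i][j-1]).
    ·  C  T  C  G  G  G  C  A  C  T
 ·  0  0  0  0  0  0  0  0  0  0  0
 C  0  1  1  1  1  1  1  1  1  1  1
 G  0  1  1  1  2  2  2  2  2  2  2
 G  0  1  1  1  2  3  3  3  3  3  3
 C  0  1  1  2  2  3  3  4  4  4  4
 G  0  1  1  2  3  3  4  4  4  4  4
 G  0  1  1  2  3  4  4  4  4  4  4
 C  0  1  1  2  3  4  4  5  5  5  5
 T  0  1  2  2  3  4  4  5  5  5  6
 A  0  1  2  2  3  4  4  5  6  6  6
 T  0  1  2  2  3  4  4  5  6  6  7
dp[10][10] = 7. One LCS (by backtracking along matches): CGGGCAT.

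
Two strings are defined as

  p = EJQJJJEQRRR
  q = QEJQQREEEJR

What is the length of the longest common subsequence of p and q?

Pick E (p #1, q #2), J (p #2, q #3), Q (p #3, q #4), Q (p #8, q #5), R (p #9, q #6), R (p #11, q #11); all 6 characters appear in both, in order. dp[11][11] = 6 confirms this is the maximum.

6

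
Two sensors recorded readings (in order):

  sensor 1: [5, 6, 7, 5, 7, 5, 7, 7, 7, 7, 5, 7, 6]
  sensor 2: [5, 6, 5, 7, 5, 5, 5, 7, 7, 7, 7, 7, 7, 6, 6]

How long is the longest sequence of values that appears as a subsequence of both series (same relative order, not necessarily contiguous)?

One common subsequence of length 11: 5 at sensor 1[1]=sensor 2[1]; then 6 at sensor 1[2]=sensor 2[2]; then 7 at sensor 1[3]=sensor 2[4]; then 5 at sensor 1[4]=sensor 2[7]; then 7 at sensor 1[5]=sensor 2[8]; then 7 at sensor 1[7]=sensor 2[9]; then 7 at sensor 1[8]=sensor 2[10]; then 7 at sensor 1[9]=sensor 2[11]; then 7 at sensor 1[10]=sensor 2[12]; then 7 at sensor 1[12]=sensor 2[13]; then 6 at sensor 1[13]=sensor 2[15]. dp[13][15] = 11 confirms this is the maximum.

11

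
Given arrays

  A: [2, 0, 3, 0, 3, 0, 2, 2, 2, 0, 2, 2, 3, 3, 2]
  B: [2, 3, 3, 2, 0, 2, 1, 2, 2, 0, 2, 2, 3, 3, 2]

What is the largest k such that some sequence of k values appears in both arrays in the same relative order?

13

Match 2 [1,1] → 3 [3,2] → 3 [5,3] → 0 [6,5] → 2 [7,6] → 2 [8,8] → 2 [9,9] → 0 [10,10] → 2 [11,11] → 2 [12,12] → 3 [13,13] → 3 [14,14] → 2 [15,15] — 13 values in the same relative order in both, and the DP table's final entry dp[15][15] is also 13, so no common subsequence is longer.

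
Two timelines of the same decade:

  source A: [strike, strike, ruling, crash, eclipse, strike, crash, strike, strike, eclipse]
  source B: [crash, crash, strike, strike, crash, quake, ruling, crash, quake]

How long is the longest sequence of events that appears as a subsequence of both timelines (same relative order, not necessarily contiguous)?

One common subsequence of length 4: strike [1,3], then strike [2,4], then ruling [3,7], then crash [4,8]. dp[10][9] = 4 confirms this is the maximum.

4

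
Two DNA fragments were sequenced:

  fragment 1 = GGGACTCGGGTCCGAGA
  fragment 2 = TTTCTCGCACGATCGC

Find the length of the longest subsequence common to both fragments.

9

Pick C at fragment 1[5]=fragment 2[4], then T at fragment 1[6]=fragment 2[5], then C at fragment 1[7]=fragment 2[6], then G at fragment 1[10]=fragment 2[7], then C at fragment 1[12]=fragment 2[8], then C at fragment 1[13]=fragment 2[10], then G at fragment 1[14]=fragment 2[11], then A at fragment 1[15]=fragment 2[12], then G at fragment 1[16]=fragment 2[15]; all 9 bases appear in both, in order. Since dp[17][16] = 9, nothing longer is possible.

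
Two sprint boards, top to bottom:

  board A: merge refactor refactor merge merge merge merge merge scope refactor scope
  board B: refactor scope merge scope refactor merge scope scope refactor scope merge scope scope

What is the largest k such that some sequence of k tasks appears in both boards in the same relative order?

Taking merge at board A[1]=board B[3], then refactor at board A[2]=board B[5], then refactor at board A[3]=board B[9], then merge at board A[8]=board B[11], then scope at board A[9]=board B[12], then scope at board A[11]=board B[13] gives a common subsequence of length 6. Since dp[11][13] = 6, nothing longer is possible.

6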